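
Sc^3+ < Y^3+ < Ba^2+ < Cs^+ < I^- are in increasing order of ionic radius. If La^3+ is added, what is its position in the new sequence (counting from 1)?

Work out protons and electrons: Sc^3+ has 18 e⁻ (Z=21), Y^3+ has 36 e⁻ (Z=39), La^3+ has 54 e⁻ (Z=57), Ba^2+ has 54 e⁻ (Z=56), Cs^+ has 54 e⁻ (Z=55), I^- has 54 e⁻ (Z=53). Sc^3+ < Y^3+ (same group, 1 shell fewer); Y^3+ < La^3+ (same group, period 5 vs 6); La^3+ < Ba^2+ (both 54 e⁻, Z=57>56); Ba^2+ < Cs^+ (isoelectronic, higher Z=56 is smaller); Cs^+ < I^- (isoelectronic, higher Z=55 is smaller).
Merged order: Sc^3+ < Y^3+ < La^3+ < Ba^2+ < Cs^+ < I^- — La^3+ is number 3.

3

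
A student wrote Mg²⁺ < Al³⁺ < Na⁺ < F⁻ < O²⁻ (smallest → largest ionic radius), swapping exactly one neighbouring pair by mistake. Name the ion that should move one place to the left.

Compare adjacent ions: they are isoelectronic (10 e⁻) and Al has more protons than Mg (13 vs 12), making Al³⁺ smaller — yet in this increasing list Mg²⁺ sits before Al³⁺. Nothing else is reversed, so Al³⁺ should move one place to the left.

Al³⁺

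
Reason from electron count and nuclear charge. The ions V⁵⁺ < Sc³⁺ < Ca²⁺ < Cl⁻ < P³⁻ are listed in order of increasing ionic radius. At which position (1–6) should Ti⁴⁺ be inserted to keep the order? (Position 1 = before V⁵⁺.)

2

All of these have 18 electrons (isoelectronic). With the same electron cloud, the ion with the most protons pulls it in tightest. Nuclear charges: V⁵⁺ (Z=23), Ti⁴⁺ (Z=22), Sc³⁺ (Z=21), Ca²⁺ (Z=20), Cl⁻ (Z=17), P³⁻ (Z=15). Highest Z is smallest.
Merged order: V⁵⁺ < Ti⁴⁺ < Sc³⁺ < Ca²⁺ < Cl⁻ < P³⁻ — Ti⁴⁺ is number 2.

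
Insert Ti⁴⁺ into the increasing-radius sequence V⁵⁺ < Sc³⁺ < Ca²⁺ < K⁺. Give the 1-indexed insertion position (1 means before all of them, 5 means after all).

2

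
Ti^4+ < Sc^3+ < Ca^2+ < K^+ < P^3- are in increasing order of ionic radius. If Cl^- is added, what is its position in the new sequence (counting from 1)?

Each ion has 18 electrons. The ranking follows nuclear charge in reverse — greater Z gives a smaller radius. Ti^4+ (Z=22), Sc^3+ (Z=21), Ca^2+ (Z=20), K^+ (Z=19), Cl^- (Z=17), P^3- (Z=15).
Merged order: Ti^4+ < Sc^3+ < Ca^2+ < K^+ < Cl^- < P^3- — Cl^- is number 5.

5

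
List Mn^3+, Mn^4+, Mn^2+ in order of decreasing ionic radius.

Mn^2+ > Mn^3+ > Mn^4+

These are all Mn ions. Removing more electrons (higher positive charge) pulls the remaining electrons in closer, so Mn^4+ is smallest and Mn^2+ is largest.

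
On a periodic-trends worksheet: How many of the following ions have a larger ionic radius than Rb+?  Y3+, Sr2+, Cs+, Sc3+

1

Tabulating Z and e⁻: Sc3+: 18 e⁻, Z=21, Y3+: 36 e⁻, Z=39, Sr2+: 36 e⁻, Z=38, Rb+: 36 e⁻, Z=37, Cs+: 54 e⁻, Z=55. Sc3+ < Y3+ (same group, 1 shell fewer); Y3+ < Sr2+ (isoelectronic, higher Z=39 is smaller); Sr2+ < Rb+ (isoelectronic, higher Z=38 is smaller); Rb+ < Cs+ (same group, period 5 vs 6).
Placing each against Rb+: smaller — Sc3+, Y3+, Sr2+; larger — Cs+. That's 1.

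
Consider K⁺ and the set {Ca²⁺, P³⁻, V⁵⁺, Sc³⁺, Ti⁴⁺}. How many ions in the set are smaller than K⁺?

4

All of these have 18 electrons (isoelectronic). With the same electron cloud, the ion with the most protons pulls it in tightest. Nuclear charges: V⁵⁺ (Z=23), Ti⁴⁺ (Z=22), Sc³⁺ (Z=21), Ca²⁺ (Z=20), K⁺ (Z=19), P³⁻ (Z=15). Highest Z is smallest.
Overall: V⁵⁺ < Ti⁴⁺ < Sc³⁺ < Ca²⁺ < K⁺ < P³⁻. K⁺ has 4 below it and 1 above. Count: 4.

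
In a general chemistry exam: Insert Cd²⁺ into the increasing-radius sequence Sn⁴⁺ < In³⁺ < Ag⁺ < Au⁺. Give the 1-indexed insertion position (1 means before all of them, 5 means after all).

3

Tabulating Z and e⁻: Sn⁴⁺ has 46 e⁻ (Z=50), In³⁺ has 46 e⁻ (Z=49), Cd²⁺ has 46 e⁻ (Z=48), Ag⁺ has 46 e⁻ (Z=47), Au⁺ has 78 e⁻ (Z=79). Sn⁴⁺ < In³⁺ (both 46 e⁻, Z=50>49); In³⁺ < Cd²⁺ (isoelectronic, higher Z=49 is smaller); Cd²⁺ < Ag⁺ (both 46 e⁻, Z=48>47); Ag⁺ < Au⁺ (same group, period 5 vs 6).
With Cd²⁺ included the full order is Sn⁴⁺ < In³⁺ < Cd²⁺ < Ag⁺ < Au⁺, so it takes position 3.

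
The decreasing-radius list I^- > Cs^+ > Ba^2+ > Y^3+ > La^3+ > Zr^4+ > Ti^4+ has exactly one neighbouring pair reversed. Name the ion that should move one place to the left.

La^3+

The pair Y^3+, La^3+ is the wrong way round — same group and charge — period 5 sits above period 6, so Y^3+ is smaller. All other adjacent pairs agree with periodic trends, so La^3+ is the misplaced ion.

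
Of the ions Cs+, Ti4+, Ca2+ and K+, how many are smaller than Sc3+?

Work out protons and electrons: Ti4+ (Z=22, 18 e⁻), Sc3+ (Z=21, 18 e⁻), Ca2+ (Z=20, 18 e⁻), K+ (Z=19, 18 e⁻), Cs+ (Z=55, 54 e⁻). Ti4+ < Sc3+ (isoelectronic, higher Z=22 is smaller); Sc3+ < Ca2+ (isoelectronic, higher Z=21 is smaller); Ca2+ < K+ (isoelectronic, higher Z=20 is smaller); K+ < Cs+ (same group, 2 shells fewer).
Overall: Ti4+ < Sc3+ < Ca2+ < K+ < Cs+. Sc3+ has 1 below it and 3 above. Count: 1.

1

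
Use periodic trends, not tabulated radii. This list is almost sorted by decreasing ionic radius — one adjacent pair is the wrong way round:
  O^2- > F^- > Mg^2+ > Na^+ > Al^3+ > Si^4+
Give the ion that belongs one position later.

Mg^2+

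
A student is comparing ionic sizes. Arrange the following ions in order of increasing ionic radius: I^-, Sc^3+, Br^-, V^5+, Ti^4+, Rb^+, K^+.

V^5+ < Ti^4+ < Sc^3+ < K^+ < Rb^+ < Br^- < I^-

Work out protons and electrons: V^5+ (Z=23, 18 e⁻), Ti^4+ (Z=22, 18 e⁻), Sc^3+ (Z=21, 18 e⁻), K^+ (Z=19, 18 e⁻), Rb^+ (Z=37, 36 e⁻), Br^- (Z=35, 36 e⁻), I^- (Z=53, 54 e⁻). V^5+ < Ti^4+ (isoelectronic, higher Z=23 is smaller); Ti^4+ < Sc^3+ (both 18 e⁻, Z=22>21); Sc^3+ < K^+ (isoelectronic, higher Z=21 is smaller); K^+ < Rb^+ (same group, period 4 vs 5); Rb^+ < Br^- (isoelectronic, higher Z=37 is smaller); Br^- < I^- (same group, period 4 vs 5).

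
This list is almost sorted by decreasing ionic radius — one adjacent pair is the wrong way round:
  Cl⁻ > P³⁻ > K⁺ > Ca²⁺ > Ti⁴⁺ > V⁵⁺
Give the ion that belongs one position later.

Cl⁻

Check each adjacent pair. Cl⁻ and P³⁻ are reversed: they are isoelectronic (18 e⁻) and Cl has more protons than P (17 vs 15), making Cl⁻ smaller. No other neighbouring pair contradicts the periodic trends, so Cl⁻ is the ion listed too early.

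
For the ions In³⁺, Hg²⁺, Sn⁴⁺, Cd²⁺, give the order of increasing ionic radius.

Sn⁴⁺ < In³⁺ < Cd²⁺ < Hg²⁺

Sn⁴⁺: 46 e⁻, Z=50, In³⁺: 46 e⁻, Z=49, Cd²⁺: 46 e⁻, Z=48, Hg²⁺: 78 e⁻, Z=80. Sn⁴⁺ < In³⁺ (both 46 e⁻, Z=50>49); In³⁺ < Cd²⁺ (isoelectronic, higher Z=49 is smaller); Cd²⁺ < Hg²⁺ (same group, 1 shell fewer).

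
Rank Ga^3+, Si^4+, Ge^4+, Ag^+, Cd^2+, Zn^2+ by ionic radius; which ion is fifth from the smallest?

Cd^2+

Si^4+: 10 e⁻, Z=14, Ge^4+: 28 e⁻, Z=32, Ga^3+: 28 e⁻, Z=31, Zn^2+: 28 e⁻, Z=30, Cd^2+: 46 e⁻, Z=48, Ag^+: 46 e⁻, Z=47. Si^4+ < Ge^4+ (same group, period 3 vs 4); Ge^4+ < Ga^3+ (both 28 e⁻, Z=32>31); Ga^3+ < Zn^2+ (isoelectronic, higher Z=31 is smaller); Zn^2+ < Cd^2+ (same group, period 4 vs 5); Cd^2+ < Ag^+ (both 46 e⁻, Z=48>47).
So the order is Si^4+ < Ge^4+ < Ga^3+ < Zn^2+ < Cd^2+ < Ag^+; the 5th-smallest ion is Cd^2+.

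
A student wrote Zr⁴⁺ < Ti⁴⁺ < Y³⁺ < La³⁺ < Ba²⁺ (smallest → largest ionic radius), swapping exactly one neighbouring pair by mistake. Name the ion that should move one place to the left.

Ti⁴⁺

Compare adjacent ions: both in group 4 with the same charge; Ti⁴⁺ (period 4) has the smaller radius — yet in this increasing list Zr⁴⁺ sits before Ti⁴⁺. Nothing else is reversed, so Ti⁴⁺ should move one place to the left.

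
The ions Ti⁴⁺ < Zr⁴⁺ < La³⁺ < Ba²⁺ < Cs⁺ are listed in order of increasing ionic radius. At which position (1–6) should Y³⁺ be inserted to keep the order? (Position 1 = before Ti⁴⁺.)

Tabulating Z and e⁻: Ti⁴⁺: 18 e⁻, Z=22, Zr⁴⁺: 36 e⁻, Z=40, Y³⁺: 36 e⁻, Z=39, La³⁺: 54 e⁻, Z=57, Ba²⁺: 54 e⁻, Z=56, Cs⁺: 54 e⁻, Z=55. Ti⁴⁺ < Zr⁴⁺ (same group, period 4 vs 5); Zr⁴⁺ < Y³⁺ (both 36 e⁻, Z=40>39); Y³⁺ < La³⁺ (same group, period 5 vs 6); La³⁺ < Ba²⁺ (both 54 e⁻, Z=57>56); Ba²⁺ < Cs⁺ (isoelectronic, higher Z=56 is smaller).
Putting Y³⁺ in gives Ti⁴⁺ < Zr⁴⁺ < Y³⁺ < La³⁺ < Ba²⁺ < Cs⁺; it lands at slot 3.

3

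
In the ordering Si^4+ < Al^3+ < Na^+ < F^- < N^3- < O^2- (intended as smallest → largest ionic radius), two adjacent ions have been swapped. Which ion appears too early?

Scanning neighbour by neighbour, only N^3-/O^2- violates a trend: O^2- and N^3- share 10 electrons; the higher nuclear charge on O (Z=8) contracts it more, so O^2- < N^3-. That makes N^3- the one sitting a position early relative to where it belongs.

N^3-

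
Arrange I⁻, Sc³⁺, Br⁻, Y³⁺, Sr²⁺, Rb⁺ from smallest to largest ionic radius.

Sc³⁺ < Y³⁺ < Sr²⁺ < Rb⁺ < Br⁻ < I⁻

Sc³⁺ (Z=21, 18 e⁻), Y³⁺ (Z=39, 36 e⁻), Sr²⁺ (Z=38, 36 e⁻), Rb⁺ (Z=37, 36 e⁻), Br⁻ (Z=35, 36 e⁻), I⁻ (Z=53, 54 e⁻). Sc³⁺ < Y³⁺ (same group, period 4 vs 5); Y³⁺ < Sr²⁺ (isoelectronic, higher Z=39 is smaller); Sr²⁺ < Rb⁺ (both 36 e⁻, Z=38>37); Rb⁺ < Br⁻ (isoelectronic, higher Z=37 is smaller); Br⁻ < I⁻ (same group, period 4 vs 5).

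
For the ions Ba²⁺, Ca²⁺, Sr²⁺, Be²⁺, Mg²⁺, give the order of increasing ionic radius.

Be²⁺ < Mg²⁺ < Ca²⁺ < Sr²⁺ < Ba²⁺

Same group, same charge. Going down the group adds an extra shell of electrons, so the ion gets larger: Be²⁺ is highest in the group and smallest.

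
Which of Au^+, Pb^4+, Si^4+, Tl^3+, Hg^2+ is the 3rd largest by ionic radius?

Work out protons and electrons: Si^4+ has 10 e⁻ (Z=14), Pb^4+ has 78 e⁻ (Z=82), Tl^3+ has 78 e⁻ (Z=81), Hg^2+ has 78 e⁻ (Z=80), Au^+ has 78 e⁻ (Z=79). Si^4+ < Pb^4+ (same group, 3 shells fewer); Pb^4+ < Tl^3+ (isoelectronic, higher Z=82 is smaller); Tl^3+ < Hg^2+ (both 78 e⁻, Z=81>80); Hg^2+ < Au^+ (both 78 e⁻, Z=80>79).
So the order is Si^4+ < Pb^4+ < Tl^3+ < Hg^2+ < Au^+; the 3rd-largest ion is Tl^3+.

Tl^3+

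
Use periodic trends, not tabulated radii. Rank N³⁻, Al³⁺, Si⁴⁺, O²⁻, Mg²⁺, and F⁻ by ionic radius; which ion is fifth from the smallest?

O²⁻

All of these have 10 electrons (isoelectronic). With the same electron cloud, the ion with the most protons pulls it in tightest. Nuclear charges: Si⁴⁺ (Z=14), Al³⁺ (Z=13), Mg²⁺ (Z=12), F⁻ (Z=9), O²⁻ (Z=8), N³⁻ (Z=7). Highest Z is smallest.
That gives Si⁴⁺ < Al³⁺ < Mg²⁺ < F⁻ < O²⁻ < N³⁻. From the smallest end, number 5 is O²⁻.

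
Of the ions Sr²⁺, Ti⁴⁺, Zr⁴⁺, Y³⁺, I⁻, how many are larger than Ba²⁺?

1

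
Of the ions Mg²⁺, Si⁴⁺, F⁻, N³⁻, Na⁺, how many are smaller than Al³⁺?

1

These species are isoelectronic with 10 electrons. The only difference is the number of protons: Si⁴⁺ (Z=14), Al³⁺ (Z=13), Mg²⁺ (Z=12), Na⁺ (Z=11), F⁻ (Z=9), N³⁻ (Z=7). The strongest nuclear pull (Si⁴⁺) gives the smallest ion.
Relative to Al³⁺, the ions that are smaller are Si⁴⁺. That's 1.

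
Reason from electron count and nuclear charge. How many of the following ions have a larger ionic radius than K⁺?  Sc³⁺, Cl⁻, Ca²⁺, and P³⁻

Isoelectronic series (18 e⁻ each). Size is set by nuclear charge: more protons means a smaller ion. Sc³⁺ (Z=21), Ca²⁺ (Z=20), K⁺ (Z=19), Cl⁻ (Z=17), P³⁻ (Z=15).
Placing each against K⁺: smaller — Sc³⁺, Ca²⁺; larger — Cl⁻, P³⁻. Count: 2.

2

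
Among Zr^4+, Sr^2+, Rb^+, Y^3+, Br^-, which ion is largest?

Br^-

All of these have 36 electrons (isoelectronic). With the same electron cloud, the ion with the most protons pulls it in tightest. Nuclear charges: Zr^4+ (Z=40), Y^3+ (Z=39), Sr^2+ (Z=38), Rb^+ (Z=37), Br^- (Z=35). Highest Z is smallest.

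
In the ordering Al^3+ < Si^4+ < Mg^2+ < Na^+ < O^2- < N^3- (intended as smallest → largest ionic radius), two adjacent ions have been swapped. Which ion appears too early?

Al^3+

Compare adjacent ions: Si^4+ and Al^3+ share 10 electrons; the higher nuclear charge on Si (Z=14) contracts it more, so Si^4+ < Al^3+ — yet in this increasing list Al^3+ sits before Si^4+. Nothing else is reversed, so Al^3+ should move one place to the right.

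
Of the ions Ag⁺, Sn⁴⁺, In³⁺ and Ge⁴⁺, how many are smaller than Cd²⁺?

Work out protons and electrons: Ge⁴⁺ (Z=32, 28 e⁻), Sn⁴⁺ (Z=50, 46 e⁻), In³⁺ (Z=49, 46 e⁻), Cd²⁺ (Z=48, 46 e⁻), Ag⁺ (Z=47, 46 e⁻). Ge⁴⁺ < Sn⁴⁺ (same group, 1 shell fewer); Sn⁴⁺ < In³⁺ (both 46 e⁻, Z=50>49); In³⁺ < Cd²⁺ (isoelectronic, higher Z=49 is smaller); Cd²⁺ < Ag⁺ (both 46 e⁻, Z=48>47).
Placing each against Cd²⁺: smaller — Ge⁴⁺, Sn⁴⁺, In³⁺; larger — Ag⁺. Count: 3.

3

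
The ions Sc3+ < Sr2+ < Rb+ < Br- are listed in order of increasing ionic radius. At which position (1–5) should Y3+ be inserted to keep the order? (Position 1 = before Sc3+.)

2

First list Z and electron count for each: Sc3+ (Z=21, 18 e⁻), Y3+ (Z=39, 36 e⁻), Sr2+ (Z=38, 36 e⁻), Rb+ (Z=37, 36 e⁻), Br- (Z=35, 36 e⁻). Sc3+ < Y3+ (same group, 1 shell fewer); Y3+ < Sr2+ (both 36 e⁻, Z=39>38); Sr2+ < Rb+ (isoelectronic, higher Z=38 is smaller); Rb+ < Br- (isoelectronic, higher Z=37 is smaller).
Putting Y3+ in gives Sc3+ < Y3+ < Sr2+ < Rb+ < Br-; it lands at slot 2.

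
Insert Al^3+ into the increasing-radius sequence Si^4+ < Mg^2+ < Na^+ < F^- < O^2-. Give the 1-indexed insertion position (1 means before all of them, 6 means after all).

Isoelectronic series (10 e⁻ each). Size is set by nuclear charge: more protons means a smaller ion. Si^4+ (Z=14), Al^3+ (Z=13), Mg^2+ (Z=12), Na^+ (Z=11), F^- (Z=9), O^2- (Z=8).
With Al^3+ included the full order is Si^4+ < Al^3+ < Mg^2+ < Na^+ < F^- < O^2-, so it takes position 2.

2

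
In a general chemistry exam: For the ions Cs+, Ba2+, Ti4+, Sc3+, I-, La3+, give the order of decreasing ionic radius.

I- > Cs+ > Ba2+ > La3+ > Sc3+ > Ti4+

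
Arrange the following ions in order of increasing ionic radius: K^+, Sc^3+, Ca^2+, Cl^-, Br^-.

Sc^3+ < Ca^2+ < K^+ < Cl^- < Br^-

Sc^3+ has 18 e⁻ (Z=21), Ca^2+ has 18 e⁻ (Z=20), K^+ has 18 e⁻ (Z=19), Cl^- has 18 e⁻ (Z=17), Br^- has 36 e⁻ (Z=35). Sc^3+ < Ca^2+ (isoelectronic, higher Z=21 is smaller); Ca^2+ < K^+ (both 18 e⁻, Z=20>19); K^+ < Cl^- (isoelectronic, higher Z=19 is smaller); Cl^- < Br^- (same group, 1 shell fewer).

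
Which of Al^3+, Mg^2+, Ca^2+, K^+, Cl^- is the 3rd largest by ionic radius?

Ca^2+

First list Z and electron count for each: Al^3+ (Z=13, 10 e⁻), Mg^2+ (Z=12, 10 e⁻), Ca^2+ (Z=20, 18 e⁻), K^+ (Z=19, 18 e⁻), Cl^- (Z=17, 18 e⁻). Al^3+ < Mg^2+ (isoelectronic, higher Z=13 is smaller); Mg^2+ < Ca^2+ (same group, period 3 vs 4); Ca^2+ < K^+ (isoelectronic, higher Z=20 is smaller); K^+ < Cl^- (isoelectronic, higher Z=19 is smaller).
Full ascending order: Al^3+ < Mg^2+ < Ca^2+ < K^+ < Cl^-. Counting from the largest, position 3 is Ca^2+.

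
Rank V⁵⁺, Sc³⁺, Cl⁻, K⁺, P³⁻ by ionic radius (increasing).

These species are isoelectronic with 18 electrons. The only difference is the number of protons: V⁵⁺ (Z=23), Sc³⁺ (Z=21), K⁺ (Z=19), Cl⁻ (Z=17), P³⁻ (Z=15). The strongest nuclear pull (V⁵⁺) gives the smallest ion.

V⁵⁺ < Sc³⁺ < K⁺ < Cl⁻ < P³⁻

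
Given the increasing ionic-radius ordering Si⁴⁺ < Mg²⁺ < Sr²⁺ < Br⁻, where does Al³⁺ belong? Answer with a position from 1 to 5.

First list Z and electron count for each: Si⁴⁺ has 10 e⁻ (Z=14), Al³⁺ has 10 e⁻ (Z=13), Mg²⁺ has 10 e⁻ (Z=12), Sr²⁺ has 36 e⁻ (Z=38), Br⁻ has 36 e⁻ (Z=35). Si⁴⁺ < Al³⁺ (isoelectronic, higher Z=14 is smaller); Al³⁺ < Mg²⁺ (isoelectronic, higher Z=13 is smaller); Mg²⁺ < Sr²⁺ (same group, 2 shells fewer); Sr²⁺ < Br⁻ (both 36 e⁻, Z=38>35).
The complete sequence is Si⁴⁺ < Al³⁺ < Mg²⁺ < Sr²⁺ < Br⁻. Al³⁺ sits at position 2.

2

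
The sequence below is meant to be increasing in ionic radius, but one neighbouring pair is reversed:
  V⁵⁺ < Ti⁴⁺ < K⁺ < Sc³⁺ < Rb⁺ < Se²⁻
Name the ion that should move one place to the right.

K⁺

Scanning neighbour by neighbour, only K⁺/Sc³⁺ violates a trend: they are isoelectronic (18 e⁻) and Sc has more protons than K (21 vs 19), making Sc³⁺ smaller. That makes K⁺ the one sitting a position early relative to where it belongs.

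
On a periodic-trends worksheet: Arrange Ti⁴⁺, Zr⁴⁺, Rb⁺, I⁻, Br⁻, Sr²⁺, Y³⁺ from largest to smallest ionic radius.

Electron counts and nuclear charges: Ti⁴⁺: 18 e⁻, Z=22, Zr⁴⁺: 36 e⁻, Z=40, Y³⁺: 36 e⁻, Z=39, Sr²⁺: 36 e⁻, Z=38, Rb⁺: 36 e⁻, Z=37, Br⁻: 36 e⁻, Z=35, I⁻: 54 e⁻, Z=53. Ti⁴⁺ < Zr⁴⁺ (same group, 1 shell fewer); Zr⁴⁺ < Y³⁺ (both 36 e⁻, Z=40>39); Y³⁺ < Sr²⁺ (isoelectronic, higher Z=39 is smaller); Sr²⁺ < Rb⁺ (isoelectronic, higher Z=38 is smaller); Rb⁺ < Br⁻ (both 36 e⁻, Z=37>35); Br⁻ < I⁻ (same group, period 4 vs 5).

I⁻ > Br⁻ > Rb⁺ > Sr²⁺ > Y³⁺ > Zr⁴⁺ > Ti⁴⁺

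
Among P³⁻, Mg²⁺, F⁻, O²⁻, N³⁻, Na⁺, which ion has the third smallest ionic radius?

Mg²⁺ has 10 e⁻ (Z=12), Na⁺ has 10 e⁻ (Z=11), F⁻ has 10 e⁻ (Z=9), O²⁻ has 10 e⁻ (Z=8), N³⁻ has 10 e⁻ (Z=7), P³⁻ has 18 e⁻ (Z=15). Mg²⁺ < Na⁺ (both 10 e⁻, Z=12>11); Na⁺ < F⁻ (both 10 e⁻, Z=11>9); F⁻ < O²⁻ (both 10 e⁻, Z=9>8); O²⁻ < N³⁻ (isoelectronic, higher Z=8 is smaller); N³⁻ < P³⁻ (same group, period 2 vs 3).
Ordering: Mg²⁺ < Na⁺ < F⁻ < O²⁻ < N³⁻ < P³⁻. The third smallest is F⁻.

F⁻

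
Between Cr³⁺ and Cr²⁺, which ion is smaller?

Same element, different charge: the more highly charged cation has fewer electrons and a greater effective nuclear charge per electron, making Cr³⁺ the smallest.

Cr³⁺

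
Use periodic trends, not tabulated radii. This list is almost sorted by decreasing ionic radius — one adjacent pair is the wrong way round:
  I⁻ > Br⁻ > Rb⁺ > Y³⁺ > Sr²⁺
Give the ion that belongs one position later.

Scanning neighbour by neighbour, only Y³⁺/Sr²⁺ violates a trend: Y³⁺ and Sr²⁺ share 36 electrons; the higher nuclear charge on Y (Z=39) contracts it more, so Y³⁺ < Sr²⁺. That makes Y³⁺ the one sitting a position early relative to where it belongs.

Y³⁺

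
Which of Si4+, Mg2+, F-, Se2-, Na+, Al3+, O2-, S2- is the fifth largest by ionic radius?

Na+

First list Z and electron count for each: Si4+ (Z=14, 10 e⁻), Al3+ (Z=13, 10 e⁻), Mg2+ (Z=12, 10 e⁻), Na+ (Z=11, 10 e⁻), F- (Z=9, 10 e⁻), O2- (Z=8, 10 e⁻), S2- (Z=16, 18 e⁻), Se2- (Z=34, 36 e⁻). Si4+ < Al3+ (both 10 e⁻, Z=14>13); Al3+ < Mg2+ (both 10 e⁻, Z=13>12); Mg2+ < Na+ (both 10 e⁻, Z=12>11); Na+ < F- (isoelectronic, higher Z=11 is smaller); F- < O2- (both 10 e⁻, Z=9>8); O2- < S2- (same group, period 2 vs 3); S2- < Se2- (same group, 1 shell fewer).
Ordering: Si4+ < Al3+ < Mg2+ < Na+ < F- < O2- < S2- < Se2-. The fifth largest is Na+.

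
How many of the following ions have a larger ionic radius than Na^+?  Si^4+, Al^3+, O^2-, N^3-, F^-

3

These species are isoelectronic with 10 electrons. The only difference is the number of protons: Si^4+ (Z=14), Al^3+ (Z=13), Na^+ (Z=11), F^- (Z=9), O^2- (Z=8), N^3- (Z=7). The strongest nuclear pull (Si^4+) gives the smallest ion.
Relative to Na^+, the ions that are larger are F^-, O^2-, N^3-. That's 3.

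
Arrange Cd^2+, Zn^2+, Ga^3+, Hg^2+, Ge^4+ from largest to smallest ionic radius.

Hg^2+ > Cd^2+ > Zn^2+ > Ga^3+ > Ge^4+

Ge^4+ has 28 e⁻ (Z=32), Ga^3+ has 28 e⁻ (Z=31), Zn^2+ has 28 e⁻ (Z=30), Cd^2+ has 46 e⁻ (Z=48), Hg^2+ has 78 e⁻ (Z=80). Ge^4+ < Ga^3+ (both 28 e⁻, Z=32>31); Ga^3+ < Zn^2+ (isoelectronic, higher Z=31 is smaller); Zn^2+ < Cd^2+ (same group, 1 shell fewer); Cd^2+ < Hg^2+ (same group, 1 shell fewer).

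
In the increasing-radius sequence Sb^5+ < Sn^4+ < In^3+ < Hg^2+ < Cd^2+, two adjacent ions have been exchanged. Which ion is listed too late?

Compare adjacent ions: both in group 12 with the same charge; Cd^2+ (period 5) has the smaller radius — yet in this increasing list Hg^2+ sits before Cd^2+. Nothing else is reversed, so Cd^2+ should move one place to the left.

Cd^2+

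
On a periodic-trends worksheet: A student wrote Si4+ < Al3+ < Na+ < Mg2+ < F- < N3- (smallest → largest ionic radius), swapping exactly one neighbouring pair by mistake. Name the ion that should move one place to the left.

Mg2+

Compare adjacent ions: they are isoelectronic (10 e⁻) and Mg has more protons than Na (12 vs 11), making Mg2+ smaller — yet in this increasing list Na+ sits before Mg2+. Nothing else is reversed, so Mg2+ should move one place to the left.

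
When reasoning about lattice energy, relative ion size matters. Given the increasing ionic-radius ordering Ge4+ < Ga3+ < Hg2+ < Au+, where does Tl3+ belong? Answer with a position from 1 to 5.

3

Electron counts and nuclear charges: Ge4+: 28 e⁻, Z=32, Ga3+: 28 e⁻, Z=31, Tl3+: 78 e⁻, Z=81, Hg2+: 78 e⁻, Z=80, Au+: 78 e⁻, Z=79. Ge4+ < Ga3+ (isoelectronic, higher Z=32 is smaller); Ga3+ < Tl3+ (same group, 2 shells fewer); Tl3+ < Hg2+ (both 78 e⁻, Z=81>80); Hg2+ < Au+ (both 78 e⁻, Z=80>79).
Merged order: Ge4+ < Ga3+ < Tl3+ < Hg2+ < Au+ — Tl3+ is number 3.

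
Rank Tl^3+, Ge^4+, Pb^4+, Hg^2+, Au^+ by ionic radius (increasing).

Ge^4+ < Pb^4+ < Tl^3+ < Hg^2+ < Au^+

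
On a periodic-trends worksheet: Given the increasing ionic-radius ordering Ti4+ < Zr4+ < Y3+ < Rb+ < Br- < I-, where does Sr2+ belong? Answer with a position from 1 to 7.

4

Electron counts and nuclear charges: Ti4+: 18 e⁻, Z=22, Zr4+: 36 e⁻, Z=40, Y3+: 36 e⁻, Z=39, Sr2+: 36 e⁻, Z=38, Rb+: 36 e⁻, Z=37, Br-: 36 e⁻, Z=35, I-: 54 e⁻, Z=53. Ti4+ < Zr4+ (same group, period 4 vs 5); Zr4+ < Y3+ (both 36 e⁻, Z=40>39); Y3+ < Sr2+ (isoelectronic, higher Z=39 is smaller); Sr2+ < Rb+ (both 36 e⁻, Z=38>37); Rb+ < Br- (isoelectronic, higher Z=37 is smaller); Br- < I- (same group, 1 shell fewer).
Merged order: Ti4+ < Zr4+ < Y3+ < Sr2+ < Rb+ < Br- < I- — Sr2+ is number 4.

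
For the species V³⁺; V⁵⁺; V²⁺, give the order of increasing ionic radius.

These are all V ions. Removing more electrons (higher positive charge) pulls the remaining electrons in closer, so V⁵⁺ is smallest and V²⁺ is largest.

V⁵⁺ < V³⁺ < V²⁺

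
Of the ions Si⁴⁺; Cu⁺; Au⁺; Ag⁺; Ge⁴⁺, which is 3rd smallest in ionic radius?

Cu⁺

Si⁴⁺ has 10 e⁻ (Z=14), Ge⁴⁺ has 28 e⁻ (Z=32), Cu⁺ has 28 e⁻ (Z=29), Ag⁺ has 46 e⁻ (Z=47), Au⁺ has 78 e⁻ (Z=79). Si⁴⁺ < Ge⁴⁺ (same group, 1 shell fewer); Ge⁴⁺ < Cu⁺ (isoelectronic, higher Z=32 is smaller); Cu⁺ < Ag⁺ (same group, period 4 vs 5); Ag⁺ < Au⁺ (same group, period 5 vs 6).
So the order is Si⁴⁺ < Ge⁴⁺ < Cu⁺ < Ag⁺ < Au⁺; the 3rd-smallest ion is Cu⁺.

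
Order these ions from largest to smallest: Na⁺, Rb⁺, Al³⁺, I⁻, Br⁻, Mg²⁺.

First list Z and electron count for each: Al³⁺: 10 e⁻, Z=13, Mg²⁺: 10 e⁻, Z=12, Na⁺: 10 e⁻, Z=11, Rb⁺: 36 e⁻, Z=37, Br⁻: 36 e⁻, Z=35, I⁻: 54 e⁻, Z=53. Al³⁺ < Mg²⁺ (both 10 e⁻, Z=13>12); Mg²⁺ < Na⁺ (both 10 e⁻, Z=12>11); Na⁺ < Rb⁺ (same group, 2 shells fewer); Rb⁺ < Br⁻ (isoelectronic, higher Z=37 is smaller); Br⁻ < I⁻ (same group, period 4 vs 5).

I⁻ > Br⁻ > Rb⁺ > Na⁺ > Mg²⁺ > Al³⁺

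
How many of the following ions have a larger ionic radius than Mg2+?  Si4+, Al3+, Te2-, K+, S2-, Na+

4

Work out protons and electrons: Si4+ has 10 e⁻ (Z=14), Al3+ has 10 e⁻ (Z=13), Mg2+ has 10 e⁻ (Z=12), Na+ has 10 e⁻ (Z=11), K+ has 18 e⁻ (Z=19), S2- has 18 e⁻ (Z=16), Te2- has 54 e⁻ (Z=52). Si4+ < Al3+ (isoelectronic, higher Z=14 is smaller); Al3+ < Mg2+ (isoelectronic, higher Z=13 is smaller); Mg2+ < Na+ (both 10 e⁻, Z=12>11); Na+ < K+ (same group, period 3 vs 4); K+ < S2- (both 18 e⁻, Z=19>16); S2- < Te2- (same group, 2 shells fewer).
Placing each against Mg2+: smaller — Si4+, Al3+; larger — Na+, K+, S2-, Te2-. Count: 4.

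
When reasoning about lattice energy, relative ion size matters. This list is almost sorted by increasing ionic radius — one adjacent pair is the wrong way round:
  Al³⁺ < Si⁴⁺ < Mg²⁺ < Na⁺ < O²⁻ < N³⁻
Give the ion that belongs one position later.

The pair Al³⁺, Si⁴⁺ is the wrong way round — they are isoelectronic (10 e⁻) and Si has more protons than Al (14 vs 13), making Si⁴⁺ smaller. All other adjacent pairs agree with periodic trends, so Al³⁺ is the misplaced ion.

Al³⁺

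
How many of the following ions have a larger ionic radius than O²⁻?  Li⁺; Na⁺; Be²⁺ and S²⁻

First list Z and electron count for each: Be²⁺: 2 e⁻, Z=4, Li⁺: 2 e⁻, Z=3, Na⁺: 10 e⁻, Z=11, O²⁻: 10 e⁻, Z=8, S²⁻: 18 e⁻, Z=16. Be²⁺ < Li⁺ (both 2 e⁻, Z=4>3); Li⁺ < Na⁺ (same group, 1 shell fewer); Na⁺ < O²⁻ (both 10 e⁻, Z=11>8); O²⁻ < S²⁻ (same group, period 2 vs 3).
Ordering all of them (including O²⁻) by radius gives Be²⁺ < Li⁺ < Na⁺ < O²⁻ < S²⁻. Count: 1.

1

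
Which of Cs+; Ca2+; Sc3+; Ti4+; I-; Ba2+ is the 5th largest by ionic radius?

Sc3+

Tabulating Z and e⁻: Ti4+: 18 e⁻, Z=22, Sc3+: 18 e⁻, Z=21, Ca2+: 18 e⁻, Z=20, Ba2+: 54 e⁻, Z=56, Cs+: 54 e⁻, Z=55, I-: 54 e⁻, Z=53. Ti4+ < Sc3+ (both 18 e⁻, Z=22>21); Sc3+ < Ca2+ (isoelectronic, higher Z=21 is smaller); Ca2+ < Ba2+ (same group, period 4 vs 6); Ba2+ < Cs+ (both 54 e⁻, Z=56>55); Cs+ < I- (both 54 e⁻, Z=55>53).
So the order is Ti4+ < Sc3+ < Ca2+ < Ba2+ < Cs+ < I-; the 5th-largest ion is Sc3+.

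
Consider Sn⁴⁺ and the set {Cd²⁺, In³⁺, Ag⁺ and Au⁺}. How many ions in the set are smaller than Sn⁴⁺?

0

Tabulating Z and e⁻: Sn⁴⁺ (Z=50, 46 e⁻), In³⁺ (Z=49, 46 e⁻), Cd²⁺ (Z=48, 46 e⁻), Ag⁺ (Z=47, 46 e⁻), Au⁺ (Z=79, 78 e⁻). Sn⁴⁺ < In³⁺ (isoelectronic, higher Z=50 is smaller); In³⁺ < Cd²⁺ (both 46 e⁻, Z=49>48); Cd²⁺ < Ag⁺ (both 46 e⁻, Z=48>47); Ag⁺ < Au⁺ (same group, period 5 vs 6).
Overall: Sn⁴⁺ < In³⁺ < Cd²⁺ < Ag⁺ < Au⁺. Sn⁴⁺ has 0 below it and 4 above. Count: 0.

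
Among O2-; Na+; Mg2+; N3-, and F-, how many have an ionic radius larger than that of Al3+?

Isoelectronic series (10 e⁻ each). Size is set by nuclear charge: more protons means a smaller ion. Al3+ (Z=13), Mg2+ (Z=12), Na+ (Z=11), F- (Z=9), O2- (Z=8), N3- (Z=7).
Ordering all of them (including Al3+) by radius gives Al3+ < Mg2+ < Na+ < F- < O2- < N3-. That's 5.

5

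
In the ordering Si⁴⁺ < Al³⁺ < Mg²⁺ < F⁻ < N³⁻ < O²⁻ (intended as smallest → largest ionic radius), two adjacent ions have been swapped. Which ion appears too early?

N³⁻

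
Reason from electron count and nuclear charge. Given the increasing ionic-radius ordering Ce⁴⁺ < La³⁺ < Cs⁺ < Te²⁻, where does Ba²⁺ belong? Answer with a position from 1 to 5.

3

Isoelectronic series (54 e⁻ each). Size is set by nuclear charge: more protons means a smaller ion. Ce⁴⁺ (Z=58), La³⁺ (Z=57), Ba²⁺ (Z=56), Cs⁺ (Z=55), Te²⁻ (Z=52).
With Ba²⁺ included the full order is Ce⁴⁺ < La³⁺ < Ba²⁺ < Cs⁺ < Te²⁻, so it takes position 3.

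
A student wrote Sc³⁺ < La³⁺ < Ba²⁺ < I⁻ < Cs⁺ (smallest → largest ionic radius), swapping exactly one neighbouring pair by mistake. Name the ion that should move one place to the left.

Cs⁺

Compare adjacent ions: both have 54 electrons but Z(Cs)=55 > Z(I)=53, so Cs⁺ should be the smaller of the two — yet in this increasing list I⁻ sits before Cs⁺. Nothing else is reversed, so Cs⁺ should move one place to the left.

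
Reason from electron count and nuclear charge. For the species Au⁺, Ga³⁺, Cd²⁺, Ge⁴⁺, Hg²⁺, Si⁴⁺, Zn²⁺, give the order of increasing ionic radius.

Tabulating Z and e⁻: Si⁴⁺: 10 e⁻, Z=14, Ge⁴⁺: 28 e⁻, Z=32, Ga³⁺: 28 e⁻, Z=31, Zn²⁺: 28 e⁻, Z=30, Cd²⁺: 46 e⁻, Z=48, Hg²⁺: 78 e⁻, Z=80, Au⁺: 78 e⁻, Z=79. Si⁴⁺ < Ge⁴⁺ (same group, 1 shell fewer); Ge⁴⁺ < Ga³⁺ (both 28 e⁻, Z=32>31); Ga³⁺ < Zn²⁺ (both 28 e⁻, Z=31>30); Zn²⁺ < Cd²⁺ (same group, 1 shell fewer); Cd²⁺ < Hg²⁺ (same group, period 5 vs 6); Hg²⁺ < Au⁺ (isoelectronic, higher Z=80 is smaller).

Si⁴⁺ < Ge⁴⁺ < Ga³⁺ < Zn²⁺ < Cd²⁺ < Hg²⁺ < Au⁺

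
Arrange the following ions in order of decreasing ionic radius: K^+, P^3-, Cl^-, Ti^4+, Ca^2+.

All of these have 18 electrons (isoelectronic). With the same electron cloud, the ion with the most protons pulls it in tightest. Nuclear charges: Ti^4+ (Z=22), Ca^2+ (Z=20), K^+ (Z=19), Cl^- (Z=17), P^3- (Z=15). Highest Z is smallest.

P^3- > Cl^- > K^+ > Ca^2+ > Ti^4+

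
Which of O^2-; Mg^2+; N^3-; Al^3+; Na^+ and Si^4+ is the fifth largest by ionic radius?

Al^3+

Isoelectronic series (10 e⁻ each). Size is set by nuclear charge: more protons means a smaller ion. Si^4+ (Z=14), Al^3+ (Z=13), Mg^2+ (Z=12), Na^+ (Z=11), O^2- (Z=8), N^3- (Z=7).
That gives Si^4+ < Al^3+ < Mg^2+ < Na^+ < O^2- < N^3-. From the largest end, number 5 is Al^3+.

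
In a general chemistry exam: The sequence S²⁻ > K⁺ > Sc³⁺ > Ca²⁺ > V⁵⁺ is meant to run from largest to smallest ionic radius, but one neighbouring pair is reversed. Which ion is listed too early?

Sc³⁺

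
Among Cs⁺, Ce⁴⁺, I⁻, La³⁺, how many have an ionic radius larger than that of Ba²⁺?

Each ion has 54 electrons. The ranking follows nuclear charge in reverse — greater Z gives a smaller radius. Ce⁴⁺ (Z=58), La³⁺ (Z=57), Ba²⁺ (Z=56), Cs⁺ (Z=55), I⁻ (Z=53).
Overall: Ce⁴⁺ < La³⁺ < Ba²⁺ < Cs⁺ < I⁻. Ba²⁺ has 2 below it and 2 above. So 2 are larger.

2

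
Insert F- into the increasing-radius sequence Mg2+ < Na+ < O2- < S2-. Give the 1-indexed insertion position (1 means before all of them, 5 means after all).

3

Mg2+ has 10 e⁻ (Z=12), Na+ has 10 e⁻ (Z=11), F- has 10 e⁻ (Z=9), O2- has 10 e⁻ (Z=8), S2- has 18 e⁻ (Z=16). Mg2+ < Na+ (both 10 e⁻, Z=12>11); Na+ < F- (isoelectronic, higher Z=11 is smaller); F- < O2- (isoelectronic, higher Z=9 is smaller); O2- < S2- (same group, period 2 vs 3).
With F- included the full order is Mg2+ < Na+ < F- < O2- < S2-, so it takes position 3.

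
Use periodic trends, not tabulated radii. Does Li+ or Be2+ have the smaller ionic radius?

Be2+

Isoelectronic series (2 e⁻ each). Size is set by nuclear charge: more protons means a smaller ion. Be2+ (Z=4), Li+ (Z=3).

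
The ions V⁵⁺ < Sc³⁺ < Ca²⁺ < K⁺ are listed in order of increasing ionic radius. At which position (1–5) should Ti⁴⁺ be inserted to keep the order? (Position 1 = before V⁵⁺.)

These species are isoelectronic with 18 electrons. The only difference is the number of protons: V⁵⁺ (Z=23), Ti⁴⁺ (Z=22), Sc³⁺ (Z=21), Ca²⁺ (Z=20), K⁺ (Z=19). The strongest nuclear pull (V⁵⁺) gives the smallest ion.
Putting Ti⁴⁺ in gives V⁵⁺ < Ti⁴⁺ < Sc³⁺ < Ca²⁺ < K⁺; it lands at slot 2.

2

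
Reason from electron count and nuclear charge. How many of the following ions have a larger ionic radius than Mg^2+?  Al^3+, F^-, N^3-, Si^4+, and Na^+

All of these have 10 electrons (isoelectronic). With the same electron cloud, the ion with the most protons pulls it in tightest. Nuclear charges: Si^4+ (Z=14), Al^3+ (Z=13), Mg^2+ (Z=12), Na^+ (Z=11), F^- (Z=9), N^3- (Z=7). Highest Z is smallest.
Placing each against Mg^2+: smaller — Si^4+, Al^3+; larger — Na^+, F^-, N^3-. That's 3.

3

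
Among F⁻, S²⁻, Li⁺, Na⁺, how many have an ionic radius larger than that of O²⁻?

1

Electron counts and nuclear charges: Li⁺: 2 e⁻, Z=3, Na⁺: 10 e⁻, Z=11, F⁻: 10 e⁻, Z=9, O²⁻: 10 e⁻, Z=8, S²⁻: 18 e⁻, Z=16. Li⁺ < Na⁺ (same group, period 2 vs 3); Na⁺ < F⁻ (both 10 e⁻, Z=11>9); F⁻ < O²⁻ (isoelectronic, higher Z=9 is smaller); O²⁻ < S²⁻ (same group, 1 shell fewer).
Overall: Li⁺ < Na⁺ < F⁻ < O²⁻ < S²⁻. O²⁻ has 3 below it and 1 above. Count: 1.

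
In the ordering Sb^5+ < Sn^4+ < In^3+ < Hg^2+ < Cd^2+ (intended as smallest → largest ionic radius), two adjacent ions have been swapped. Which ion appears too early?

Compare adjacent ions: Cd^2+ and Hg^2+ are in one column with the same charge; the lighter period-5 ion has one fewer shell and is smaller — yet in this increasing list Hg^2+ sits before Cd^2+. Nothing else is reversed, so Hg^2+ should move one place to the right.

Hg^2+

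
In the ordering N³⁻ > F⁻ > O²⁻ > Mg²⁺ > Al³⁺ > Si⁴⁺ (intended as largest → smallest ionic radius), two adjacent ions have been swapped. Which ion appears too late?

Compare adjacent ions: both have 10 electrons but Z(F)=9 > Z(O)=8, so F⁻ should be the smaller of the two — yet in this decreasing list F⁻ sits before O²⁻. Nothing else is reversed, so O²⁻ should move one place to the left.

O²⁻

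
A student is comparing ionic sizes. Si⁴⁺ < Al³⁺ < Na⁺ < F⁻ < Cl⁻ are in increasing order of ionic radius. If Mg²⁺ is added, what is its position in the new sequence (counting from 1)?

3

Work out protons and electrons: Si⁴⁺: 10 e⁻, Z=14, Al³⁺: 10 e⁻, Z=13, Mg²⁺: 10 e⁻, Z=12, Na⁺: 10 e⁻, Z=11, F⁻: 10 e⁻, Z=9, Cl⁻: 18 e⁻, Z=17. Si⁴⁺ < Al³⁺ (both 10 e⁻, Z=14>13); Al³⁺ < Mg²⁺ (isoelectronic, higher Z=13 is smaller); Mg²⁺ < Na⁺ (both 10 e⁻, Z=12>11); Na⁺ < F⁻ (isoelectronic, higher Z=11 is smaller); F⁻ < Cl⁻ (same group, 1 shell fewer).
Putting Mg²⁺ in gives Si⁴⁺ < Al³⁺ < Mg²⁺ < Na⁺ < F⁻ < Cl⁻; it lands at slot 3.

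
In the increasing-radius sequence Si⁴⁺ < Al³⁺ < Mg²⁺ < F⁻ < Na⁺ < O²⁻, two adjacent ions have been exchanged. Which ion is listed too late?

Na⁺

Compare adjacent ions: Na⁺ and F⁻ share 10 electrons; the higher nuclear charge on Na (Z=11) contracts it more, so Na⁺ < F⁻ — yet in this increasing list F⁻ sits before Na⁺. Nothing else is reversed, so Na⁺ should move one place to the left.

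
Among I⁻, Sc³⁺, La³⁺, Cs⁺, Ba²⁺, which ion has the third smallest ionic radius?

Ba²⁺

Tabulating Z and e⁻: Sc³⁺ (Z=21, 18 e⁻), La³⁺ (Z=57, 54 e⁻), Ba²⁺ (Z=56, 54 e⁻), Cs⁺ (Z=55, 54 e⁻), I⁻ (Z=53, 54 e⁻). Sc³⁺ < La³⁺ (same group, period 4 vs 6); La³⁺ < Ba²⁺ (isoelectronic, higher Z=57 is smaller); Ba²⁺ < Cs⁺ (both 54 e⁻, Z=56>55); Cs⁺ < I⁻ (isoelectronic, higher Z=55 is smaller).
Ordering: Sc³⁺ < La³⁺ < Ba²⁺ < Cs⁺ < I⁻. The third smallest is Ba²⁺.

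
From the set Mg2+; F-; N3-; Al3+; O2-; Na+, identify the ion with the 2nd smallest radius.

Mg2+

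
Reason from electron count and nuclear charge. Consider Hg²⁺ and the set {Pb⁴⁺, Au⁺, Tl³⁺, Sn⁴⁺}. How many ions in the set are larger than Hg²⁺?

Electron counts and nuclear charges: Sn⁴⁺ (Z=50, 46 e⁻), Pb⁴⁺ (Z=82, 78 e⁻), Tl³⁺ (Z=81, 78 e⁻), Hg²⁺ (Z=80, 78 e⁻), Au⁺ (Z=79, 78 e⁻). Sn⁴⁺ < Pb⁴⁺ (same group, 1 shell fewer); Pb⁴⁺ < Tl³⁺ (both 78 e⁻, Z=82>81); Tl³⁺ < Hg²⁺ (both 78 e⁻, Z=81>80); Hg²⁺ < Au⁺ (both 78 e⁻, Z=80>79).
Relative to Hg²⁺, the ions that are larger are Au⁺. That's 1.

1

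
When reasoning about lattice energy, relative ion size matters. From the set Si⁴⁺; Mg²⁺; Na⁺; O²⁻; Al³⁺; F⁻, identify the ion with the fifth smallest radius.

F⁻

All of these have 10 electrons (isoelectronic). With the same electron cloud, the ion with the most protons pulls it in tightest. Nuclear charges: Si⁴⁺ (Z=14), Al³⁺ (Z=13), Mg²⁺ (Z=12), Na⁺ (Z=11), F⁻ (Z=9), O²⁻ (Z=8). Highest Z is smallest.
That gives Si⁴⁺ < Al³⁺ < Mg²⁺ < Na⁺ < F⁻ < O²⁻. From the smallest end, number 5 is F⁻.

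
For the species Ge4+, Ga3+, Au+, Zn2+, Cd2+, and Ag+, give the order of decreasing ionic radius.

Au+ > Ag+ > Cd2+ > Zn2+ > Ga3+ > Ge4+

First list Z and electron count for each: Ge4+ (Z=32, 28 e⁻), Ga3+ (Z=31, 28 e⁻), Zn2+ (Z=30, 28 e⁻), Cd2+ (Z=48, 46 e⁻), Ag+ (Z=47, 46 e⁻), Au+ (Z=79, 78 e⁻). Ge4+ < Ga3+ (both 28 e⁻, Z=32>31); Ga3+ < Zn2+ (both 28 e⁻, Z=31>30); Zn2+ < Cd2+ (same group, period 4 vs 5); Cd2+ < Ag+ (both 46 e⁻, Z=48>47); Ag+ < Au+ (same group, 1 shell fewer).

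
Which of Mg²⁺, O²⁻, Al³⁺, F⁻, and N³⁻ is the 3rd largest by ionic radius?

These species are isoelectronic with 10 electrons. The only difference is the number of protons: Al³⁺ (Z=13), Mg²⁺ (Z=12), F⁻ (Z=9), O²⁻ (Z=8), N³⁻ (Z=7). The strongest nuclear pull (Al³⁺) gives the smallest ion.
That gives Al³⁺ < Mg²⁺ < F⁻ < O²⁻ < N³⁻. From the largest end, number 3 is F⁻.

F⁻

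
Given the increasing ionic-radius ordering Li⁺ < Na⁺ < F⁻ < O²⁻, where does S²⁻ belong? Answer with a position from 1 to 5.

5

Tabulating Z and e⁻: Li⁺: 2 e⁻, Z=3, Na⁺: 10 e⁻, Z=11, F⁻: 10 e⁻, Z=9, O²⁻: 10 e⁻, Z=8, S²⁻: 18 e⁻, Z=16. Li⁺ < Na⁺ (same group, period 2 vs 3); Na⁺ < F⁻ (both 10 e⁻, Z=11>9); F⁻ < O²⁻ (isoelectronic, higher Z=9 is smaller); O²⁻ < S²⁻ (same group, period 2 vs 3).
Putting S²⁻ in gives Li⁺ < Na⁺ < F⁻ < O²⁻ < S²⁻; it lands at slot 5.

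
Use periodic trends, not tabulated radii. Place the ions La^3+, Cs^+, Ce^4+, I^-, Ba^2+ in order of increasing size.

Ce^4+ < La^3+ < Ba^2+ < Cs^+ < I^-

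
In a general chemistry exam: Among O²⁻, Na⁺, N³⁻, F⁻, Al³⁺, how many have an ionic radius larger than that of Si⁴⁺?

Isoelectronic series (10 e⁻ each). Size is set by nuclear charge: more protons means a smaller ion. Si⁴⁺ (Z=14), Al³⁺ (Z=13), Na⁺ (Z=11), F⁻ (Z=9), O²⁻ (Z=8), N³⁻ (Z=7).
Relative to Si⁴⁺, the ions that are larger are Al³⁺, Na⁺, F⁻, O²⁻, N³⁻. So 5 are larger.

5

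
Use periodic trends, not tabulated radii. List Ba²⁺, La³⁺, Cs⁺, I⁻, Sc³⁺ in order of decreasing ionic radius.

I⁻ > Cs⁺ > Ba²⁺ > La³⁺ > Sc³⁺

Work out protons and electrons: Sc³⁺: 18 e⁻, Z=21, La³⁺: 54 e⁻, Z=57, Ba²⁺: 54 e⁻, Z=56, Cs⁺: 54 e⁻, Z=55, I⁻: 54 e⁻, Z=53. Sc³⁺ < La³⁺ (same group, period 4 vs 6); La³⁺ < Ba²⁺ (both 54 e⁻, Z=57>56); Ba²⁺ < Cs⁺ (isoelectronic, higher Z=56 is smaller); Cs⁺ < I⁻ (both 54 e⁻, Z=55>53).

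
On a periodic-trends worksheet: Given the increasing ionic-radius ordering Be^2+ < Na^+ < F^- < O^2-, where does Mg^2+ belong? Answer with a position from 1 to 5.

2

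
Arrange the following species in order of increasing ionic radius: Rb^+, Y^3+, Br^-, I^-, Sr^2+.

Y^3+ < Sr^2+ < Rb^+ < Br^- < I^-

Work out protons and electrons: Y^3+: 36 e⁻, Z=39, Sr^2+: 36 e⁻, Z=38, Rb^+: 36 e⁻, Z=37, Br^-: 36 e⁻, Z=35, I^-: 54 e⁻, Z=53. Y^3+ < Sr^2+ (isoelectronic, higher Z=39 is smaller); Sr^2+ < Rb^+ (both 36 e⁻, Z=38>37); Rb^+ < Br^- (isoelectronic, higher Z=37 is smaller); Br^- < I^- (same group, period 4 vs 5).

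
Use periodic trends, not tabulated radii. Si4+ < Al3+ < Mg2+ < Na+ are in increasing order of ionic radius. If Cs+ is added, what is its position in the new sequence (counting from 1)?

5

Electron counts and nuclear charges: Si4+: 10 e⁻, Z=14, Al3+: 10 e⁻, Z=13, Mg2+: 10 e⁻, Z=12, Na+: 10 e⁻, Z=11, Cs+: 54 e⁻, Z=55. Si4+ < Al3+ (isoelectronic, higher Z=14 is smaller); Al3+ < Mg2+ (both 10 e⁻, Z=13>12); Mg2+ < Na+ (isoelectronic, higher Z=12 is smaller); Na+ < Cs+ (same group, 3 shells fewer).
Putting Cs+ in gives Si4+ < Al3+ < Mg2+ < Na+ < Cs+; it lands at slot 5.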